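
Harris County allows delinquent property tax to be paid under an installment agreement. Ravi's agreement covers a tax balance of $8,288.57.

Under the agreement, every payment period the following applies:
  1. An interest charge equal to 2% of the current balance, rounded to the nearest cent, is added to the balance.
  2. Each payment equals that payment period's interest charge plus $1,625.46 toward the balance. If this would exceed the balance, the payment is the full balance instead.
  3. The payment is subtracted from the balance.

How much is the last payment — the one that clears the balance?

$164.50

Payment period 1: opening $8,288.57; interest $165.77 → $8,454.34; payment $1,791.23; balance $6,663.11
Payment period 2: opening $6,663.11; interest $133.26 → $6,796.37; payment $1,758.72; balance $5,037.65
Payment period 3: opening $5,037.65; interest $100.75 → $5,138.40; payment $1,726.21; balance $3,412.19
Payment period 4: opening $3,412.19; interest $68.24 → $3,480.43; payment $1,693.70; balance $1,786.73
Payment period 5: opening $1,786.73; interest $35.73 → $1,822.46; payment $1,661.19; balance $161.27
Payment period 6: opening $161.27; interest $3.23 → $164.50; payment $164.50; balance $0.00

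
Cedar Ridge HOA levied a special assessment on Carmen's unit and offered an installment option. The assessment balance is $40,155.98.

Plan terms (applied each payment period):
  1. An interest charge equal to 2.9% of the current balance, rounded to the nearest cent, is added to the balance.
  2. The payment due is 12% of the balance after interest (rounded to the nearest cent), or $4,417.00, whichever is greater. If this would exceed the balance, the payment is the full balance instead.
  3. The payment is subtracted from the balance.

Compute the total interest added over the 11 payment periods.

# | Opening | Interest | Payment | End bal
1 | $40,155.98 | $1,164.52 | $4,958.46 | $36,362.04
2 | $36,362.04 | $1,054.50 | $4,489.98 | $32,926.56
3 | $32,926.56 | $954.87 | $4,417.00 | $29,464.43
4 | $29,464.43 | $854.47 | $4,417.00 | $25,901.90
5 | $25,901.90 | $751.16 | $4,417.00 | $22,236.06
6 | $22,236.06 | $644.85 | $4,417.00 | $18,463.91
7 | $18,463.91 | $535.45 | $4,417.00 | $14,582.36
8 | $14,582.36 | $422.89 | $4,417.00 | $10,588.25
9 | $10,588.25 | $307.06 | $4,417.00 | $6,478.31
10 | $6,478.31 | $187.87 | $4,417.00 | $2,249.18
11 | $2,249.18 | $65.23 | $2,314.41 | $0.00
Total interest: $1,164.52 + $1,054.50 + $954.87 + $854.47 + $751.16 + $644.85 + $535.45 + $422.89 + $307.06 + $187.87 + $65.23 = $6,942.87

$6,942.87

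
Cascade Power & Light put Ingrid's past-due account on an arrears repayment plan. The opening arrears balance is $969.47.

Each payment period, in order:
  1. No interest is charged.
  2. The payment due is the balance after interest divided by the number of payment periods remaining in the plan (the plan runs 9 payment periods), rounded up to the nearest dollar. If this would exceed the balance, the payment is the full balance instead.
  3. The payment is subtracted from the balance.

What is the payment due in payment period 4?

$108.00

# | Opening | Payment | End bal
1 | $969.47 | $108.00 | $861.47
2 | $861.47 | $108.00 | $753.47
3 | $753.47 | $108.00 | $645.47
4 | $645.47 | $108.00 | $537.47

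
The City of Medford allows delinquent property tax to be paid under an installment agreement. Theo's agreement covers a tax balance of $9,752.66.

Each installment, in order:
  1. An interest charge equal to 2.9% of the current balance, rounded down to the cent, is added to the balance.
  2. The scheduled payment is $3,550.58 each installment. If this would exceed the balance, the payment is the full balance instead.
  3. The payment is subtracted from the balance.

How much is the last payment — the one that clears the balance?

Installment 1: $9,752.66 +$282.82 interest = $10,035.48; pay $3,550.58 → $6,484.90
Installment 2: $6,484.90 +$188.06 interest = $6,672.96; pay $3,550.58 → $3,122.38
Installment 3: $3,122.38 +$90.54 interest = $3,212.92; pay $3,212.92 → $0.00

$3,212.92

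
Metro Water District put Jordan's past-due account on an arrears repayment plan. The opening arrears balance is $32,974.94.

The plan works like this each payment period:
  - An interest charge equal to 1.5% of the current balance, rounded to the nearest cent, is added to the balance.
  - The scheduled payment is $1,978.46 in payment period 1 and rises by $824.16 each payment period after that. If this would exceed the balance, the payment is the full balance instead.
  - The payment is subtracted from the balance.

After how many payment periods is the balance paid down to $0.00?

# | Opening | Interest | Payment | End bal
1 | $32,974.94 | $494.62 | $1,978.46 | $31,491.10
2 | $31,491.10 | $472.37 | $2,802.62 | $29,160.85
3 | $29,160.85 | $437.41 | $3,626.78 | $25,971.48
4 | $25,971.48 | $389.57 | $4,450.94 | $21,910.11
5 | $21,910.11 | $328.65 | $5,275.10 | $16,963.66
6 | $16,963.66 | $254.45 | $6,099.26 | $11,118.85
7 | $11,118.85 | $166.78 | $6,923.42 | $4,362.21
8 | $4,362.21 | $65.43 | $4,427.64 | $0.00
Balance reaches $0.00 in payment period 8.

8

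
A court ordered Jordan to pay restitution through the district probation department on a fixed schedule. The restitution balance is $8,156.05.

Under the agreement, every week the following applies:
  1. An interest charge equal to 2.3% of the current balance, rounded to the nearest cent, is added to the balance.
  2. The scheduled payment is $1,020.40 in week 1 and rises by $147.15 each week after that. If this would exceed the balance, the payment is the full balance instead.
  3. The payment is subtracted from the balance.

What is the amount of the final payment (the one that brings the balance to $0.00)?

$600.28

Week 1: opening $8,156.05; interest $187.59 → $8,343.64; payment $1,020.40; balance $7,323.24
Week 2: opening $7,323.24; interest $168.43 → $7,491.67; payment $1,167.55; balance $6,324.12
Week 3: opening $6,324.12; interest $145.45 → $6,469.57; payment $1,314.70; balance $5,154.87
Week 4: opening $5,154.87; interest $118.56 → $5,273.43; payment $1,461.85; balance $3,811.58
Week 5: opening $3,811.58; interest $87.67 → $3,899.25; payment $1,609.00; balance $2,290.25
Week 6: opening $2,290.25; interest $52.68 → $2,342.93; payment $1,756.15; balance $586.78
Week 7: opening $586.78; interest $13.50 → $600.28; payment $600.28; balance $0.00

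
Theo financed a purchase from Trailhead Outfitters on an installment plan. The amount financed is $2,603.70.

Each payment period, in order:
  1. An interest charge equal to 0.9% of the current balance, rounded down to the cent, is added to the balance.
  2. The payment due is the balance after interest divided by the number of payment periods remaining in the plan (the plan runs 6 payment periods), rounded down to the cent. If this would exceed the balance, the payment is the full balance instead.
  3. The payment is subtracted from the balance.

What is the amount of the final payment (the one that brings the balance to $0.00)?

$457.91

Payment period 1: opening $2,603.70; interest $23.43 → $2,627.13; payment $437.85; balance $2,189.28
Payment period 2: opening $2,189.28; interest $19.70 → $2,208.98; payment $441.79; balance $1,767.19
Payment period 3: opening $1,767.19; interest $15.90 → $1,783.09; payment $445.77; balance $1,337.32
Payment period 4: opening $1,337.32; interest $12.03 → $1,349.35; payment $449.78; balance $899.57
Payment period 5: opening $899.57; interest $8.09 → $907.66; payment $453.83; balance $453.83
Payment period 6: opening $453.83; interest $4.08 → $457.91; payment $457.91; balance $0.00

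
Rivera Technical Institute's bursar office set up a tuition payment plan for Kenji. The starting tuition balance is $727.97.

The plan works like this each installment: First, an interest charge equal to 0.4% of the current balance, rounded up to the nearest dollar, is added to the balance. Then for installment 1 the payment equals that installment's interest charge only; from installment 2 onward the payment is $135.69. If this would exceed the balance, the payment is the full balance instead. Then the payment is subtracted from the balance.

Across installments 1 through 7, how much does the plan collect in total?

$742.97

Installment 1: opening $727.97; interest $3.00 → $730.97; payment $3.00; balance $727.97
Installment 2: opening $727.97; interest $3.00 → $730.97; payment $135.69; balance $595.28
Installment 3: opening $595.28; interest $3.00 → $598.28; payment $135.69; balance $462.59
Installment 4: opening $462.59; interest $2.00 → $464.59; payment $135.69; balance $328.90
Installment 5: opening $328.90; interest $2.00 → $330.90; payment $135.69; balance $195.21
Installment 6: opening $195.21; interest $1.00 → $196.21; payment $135.69; balance $60.52
Installment 7: opening $60.52; interest $1.00 → $61.52; payment $61.52; balance $0.00
Total paid: $742.97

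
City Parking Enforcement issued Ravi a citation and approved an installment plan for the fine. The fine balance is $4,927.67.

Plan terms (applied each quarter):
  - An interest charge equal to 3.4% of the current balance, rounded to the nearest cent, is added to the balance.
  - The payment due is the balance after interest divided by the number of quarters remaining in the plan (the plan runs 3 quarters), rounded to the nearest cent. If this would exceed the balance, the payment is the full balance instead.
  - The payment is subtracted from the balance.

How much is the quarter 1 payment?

$1,698.40

Quarter 1: opening $4,927.67; interest $167.54 → $5,095.21; payment $1,698.40; balance $3,396.81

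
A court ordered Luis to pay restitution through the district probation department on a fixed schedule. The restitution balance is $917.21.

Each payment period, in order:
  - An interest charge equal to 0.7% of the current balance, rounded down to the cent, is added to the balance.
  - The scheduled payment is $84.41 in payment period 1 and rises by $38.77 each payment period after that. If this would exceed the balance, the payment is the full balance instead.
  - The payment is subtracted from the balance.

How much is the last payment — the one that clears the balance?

$132.23

Payment period 1: opening $917.21; interest $6.42 → $923.63; payment $84.41; balance $839.22
Payment period 2: opening $839.22; interest $5.87 → $845.09; payment $123.18; balance $721.91
Payment period 3: opening $721.91; interest $5.05 → $726.96; payment $161.95; balance $565.01
Payment period 4: opening $565.01; interest $3.95 → $568.96; payment $200.72; balance $368.24
Payment period 5: opening $368.24; interest $2.57 → $370.81; payment $239.49; balance $131.32
Payment period 6: opening $131.32; interest $0.91 → $132.23; payment $132.23; balance $0.00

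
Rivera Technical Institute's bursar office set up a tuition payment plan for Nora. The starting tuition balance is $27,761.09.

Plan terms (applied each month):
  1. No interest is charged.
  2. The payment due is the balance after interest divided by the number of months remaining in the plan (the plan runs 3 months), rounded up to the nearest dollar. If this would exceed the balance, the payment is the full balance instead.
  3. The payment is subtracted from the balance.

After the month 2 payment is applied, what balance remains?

$9,253.09

Month 1: $27,761.09 − $9,254.00 → $18,507.09
Month 2: $18,507.09 − $9,254.00 → $9,253.09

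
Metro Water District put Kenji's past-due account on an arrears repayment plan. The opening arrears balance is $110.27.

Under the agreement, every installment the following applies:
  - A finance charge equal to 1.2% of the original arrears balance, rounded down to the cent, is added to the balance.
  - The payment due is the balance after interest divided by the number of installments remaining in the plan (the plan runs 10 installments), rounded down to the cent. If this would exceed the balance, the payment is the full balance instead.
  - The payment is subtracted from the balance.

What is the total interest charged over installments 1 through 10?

$13.20

Installment 1: $110.27 +$1.32 interest = $111.59; pay $11.15 → $100.44
Installment 2: $100.44 +$1.32 interest = $101.76; pay $11.30 → $90.46
Installment 3: $90.46 +$1.32 interest = $91.78; pay $11.47 → $80.31
Installment 4: $80.31 +$1.32 interest = $81.63; pay $11.66 → $69.97
Installment 5: $69.97 +$1.32 interest = $71.29; pay $11.88 → $59.41
Installment 6: $59.41 +$1.32 interest = $60.73; pay $12.14 → $48.59
Installment 7: $48.59 +$1.32 interest = $49.91; pay $12.47 → $37.44
Installment 8: $37.44 +$1.32 interest = $38.76; pay $12.92 → $25.84
Installment 9: $25.84 +$1.32 interest = $27.16; pay $13.58 → $13.58
Installment 10: $13.58 +$1.32 interest = $14.90; pay $14.90 → $0.00
Total interest: $1.32 + $1.32 + $1.32 + $1.32 + $1.32 + $1.32 + $1.32 + $1.32 + $1.32 + $1.32 = $13.20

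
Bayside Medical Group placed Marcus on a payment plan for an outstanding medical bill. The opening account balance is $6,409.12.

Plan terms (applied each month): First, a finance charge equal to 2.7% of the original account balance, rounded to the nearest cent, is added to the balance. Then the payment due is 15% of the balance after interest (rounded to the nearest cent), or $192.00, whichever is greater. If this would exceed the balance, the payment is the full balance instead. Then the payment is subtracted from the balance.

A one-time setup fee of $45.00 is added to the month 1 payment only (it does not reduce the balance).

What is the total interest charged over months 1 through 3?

Month 1: opening $6,409.12; interest $173.05 → $6,582.17; payment $987.33 (+ $45.00 fee); balance $5,594.84
Month 2: opening $5,594.84; interest $173.05 → $5,767.89; payment $865.18; balance $4,902.71
Month 3: opening $4,902.71; interest $173.05 → $5,075.76; payment $761.36; balance $4,314.40
Total interest: $173.05 + $173.05 + $173.05 = $519.15

$519.15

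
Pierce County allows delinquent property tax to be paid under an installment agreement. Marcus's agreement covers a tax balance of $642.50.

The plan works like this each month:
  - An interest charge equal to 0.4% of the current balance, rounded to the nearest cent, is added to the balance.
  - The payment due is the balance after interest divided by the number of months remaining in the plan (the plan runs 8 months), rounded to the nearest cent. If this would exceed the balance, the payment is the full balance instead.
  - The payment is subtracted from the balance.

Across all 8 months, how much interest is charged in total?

$11.68

# | Opening | Interest | Payment | End bal
1 | $642.50 | $2.57 | $80.63 | $564.44
2 | $564.44 | $2.26 | $80.96 | $485.74
3 | $485.74 | $1.94 | $81.28 | $406.40
4 | $406.40 | $1.63 | $81.61 | $326.42
5 | $326.42 | $1.31 | $81.93 | $245.80
6 | $245.80 | $0.98 | $82.26 | $164.52
7 | $164.52 | $0.66 | $82.59 | $82.59
8 | $82.59 | $0.33 | $82.92 | $0.00
Total interest: $2.57 + $2.26 + $1.94 + $1.63 + $1.31 + $0.98 + $0.66 + $0.33 = $11.68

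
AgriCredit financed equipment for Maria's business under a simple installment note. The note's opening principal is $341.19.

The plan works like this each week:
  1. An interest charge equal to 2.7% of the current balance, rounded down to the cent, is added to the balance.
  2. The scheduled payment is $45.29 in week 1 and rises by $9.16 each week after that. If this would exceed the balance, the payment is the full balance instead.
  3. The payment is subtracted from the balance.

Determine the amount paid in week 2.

$54.45

Week 1: $341.19 +$9.21 interest = $350.40; pay $45.29 → $305.11
Week 2: $305.11 +$8.23 interest = $313.34; pay $54.45 → $258.89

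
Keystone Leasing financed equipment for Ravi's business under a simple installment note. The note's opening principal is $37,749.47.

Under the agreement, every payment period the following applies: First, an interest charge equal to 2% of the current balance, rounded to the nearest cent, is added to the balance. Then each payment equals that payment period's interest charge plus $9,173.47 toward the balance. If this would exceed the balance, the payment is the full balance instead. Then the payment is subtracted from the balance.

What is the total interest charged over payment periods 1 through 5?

# | Opening | Interest | Payment | End bal
1 | $37,749.47 | $754.99 | $9,928.46 | $28,576.00
2 | $28,576.00 | $571.52 | $9,744.99 | $19,402.53
3 | $19,402.53 | $388.05 | $9,561.52 | $10,229.06
4 | $10,229.06 | $204.58 | $9,378.05 | $1,055.59
5 | $1,055.59 | $21.11 | $1,076.70 | $0.00
Total interest: $754.99 + $571.52 + $388.05 + $204.58 + $21.11 = $1,940.25

$1,940.25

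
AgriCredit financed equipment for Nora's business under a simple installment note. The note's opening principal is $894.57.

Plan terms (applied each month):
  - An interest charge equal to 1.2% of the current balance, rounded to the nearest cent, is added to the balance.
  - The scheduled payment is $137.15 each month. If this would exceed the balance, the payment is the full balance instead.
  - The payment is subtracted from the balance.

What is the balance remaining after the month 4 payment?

$379.73

# | Opening | Interest | Payment | End bal
1 | $894.57 | $10.73 | $137.15 | $768.15
2 | $768.15 | $9.22 | $137.15 | $640.22
3 | $640.22 | $7.68 | $137.15 | $510.75
4 | $510.75 | $6.13 | $137.15 | $379.73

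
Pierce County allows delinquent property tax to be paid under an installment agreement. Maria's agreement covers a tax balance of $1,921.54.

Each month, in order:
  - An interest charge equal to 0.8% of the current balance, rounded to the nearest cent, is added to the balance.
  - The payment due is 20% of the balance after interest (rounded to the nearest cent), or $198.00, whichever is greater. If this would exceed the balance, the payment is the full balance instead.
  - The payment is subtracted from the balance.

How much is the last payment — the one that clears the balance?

$37.61

Month 1: $1,921.54 +$15.37 interest = $1,936.91; pay $387.38 → $1,549.53
Month 2: $1,549.53 +$12.40 interest = $1,561.93; pay $312.39 → $1,249.54
Month 3: $1,249.54 +$10.00 interest = $1,259.54; pay $251.91 → $1,007.63
Month 4: $1,007.63 +$8.06 interest = $1,015.69; pay $203.14 → $812.55
Month 5: $812.55 +$6.50 interest = $819.05; pay $198.00 → $621.05
Month 6: $621.05 +$4.97 interest = $626.02; pay $198.00 → $428.02
Month 7: $428.02 +$3.42 interest = $431.44; pay $198.00 → $233.44
Month 8: $233.44 +$1.87 interest = $235.31; pay $198.00 → $37.31
Month 9: $37.31 +$0.30 interest = $37.61; pay $37.61 → $0.00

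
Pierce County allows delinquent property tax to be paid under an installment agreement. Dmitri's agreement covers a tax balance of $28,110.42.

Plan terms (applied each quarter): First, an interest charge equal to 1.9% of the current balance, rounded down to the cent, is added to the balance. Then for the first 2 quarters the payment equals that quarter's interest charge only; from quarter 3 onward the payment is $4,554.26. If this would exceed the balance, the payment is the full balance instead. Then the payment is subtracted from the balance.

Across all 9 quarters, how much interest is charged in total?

Quarter 1: opening $28,110.42; interest $534.09 → $28,644.51; payment $534.09; balance $28,110.42
Quarter 2: opening $28,110.42; interest $534.09 → $28,644.51; payment $534.09; balance $28,110.42
Quarter 3: opening $28,110.42; interest $534.09 → $28,644.51; payment $4,554.26; balance $24,090.25
Quarter 4: opening $24,090.25; interest $457.71 → $24,547.96; payment $4,554.26; balance $19,993.70
Quarter 5: opening $19,993.70; interest $379.88 → $20,373.58; payment $4,554.26; balance $15,819.32
Quarter 6: opening $15,819.32; interest $300.56 → $16,119.88; payment $4,554.26; balance $11,565.62
Quarter 7: opening $11,565.62; interest $219.74 → $11,785.36; payment $4,554.26; balance $7,231.10
Quarter 8: opening $7,231.10; interest $137.39 → $7,368.49; payment $4,554.26; balance $2,814.23
Quarter 9: opening $2,814.23; interest $53.47 → $2,867.70; payment $2,867.70; balance $0.00
Total interest: $534.09 + $534.09 + $534.09 + $457.71 + $379.88 + $300.56 + $219.74 + $137.39 + $53.47 = $3,151.02

$3,151.02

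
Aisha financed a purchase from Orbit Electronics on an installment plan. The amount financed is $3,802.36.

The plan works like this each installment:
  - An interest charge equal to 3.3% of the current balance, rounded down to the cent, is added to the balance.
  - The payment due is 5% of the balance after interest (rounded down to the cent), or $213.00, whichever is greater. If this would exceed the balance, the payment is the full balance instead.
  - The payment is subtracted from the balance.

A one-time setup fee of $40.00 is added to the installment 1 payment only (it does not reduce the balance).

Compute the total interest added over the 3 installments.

$367.65

# | Opening | Interest | Payment | Fee | End bal
1 | $3,802.36 | $125.47 | $213.00 | $40.00 | $3,714.83
2 | $3,714.83 | $122.58 | $213.00 | — | $3,624.41
3 | $3,624.41 | $119.60 | $213.00 | — | $3,531.01
Total interest: $125.47 + $122.58 + $119.60 = $367.65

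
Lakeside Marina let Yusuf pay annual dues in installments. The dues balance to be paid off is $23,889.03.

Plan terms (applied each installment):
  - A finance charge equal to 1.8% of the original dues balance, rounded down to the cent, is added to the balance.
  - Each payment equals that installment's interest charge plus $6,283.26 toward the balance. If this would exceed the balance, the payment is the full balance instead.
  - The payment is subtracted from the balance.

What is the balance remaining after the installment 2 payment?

Installment 1: opening $23,889.03; interest $430.00 → $24,319.03; payment $6,713.26; balance $17,605.77
Installment 2: opening $17,605.77; interest $430.00 → $18,035.77; payment $6,713.26; balance $11,322.51

$11,322.51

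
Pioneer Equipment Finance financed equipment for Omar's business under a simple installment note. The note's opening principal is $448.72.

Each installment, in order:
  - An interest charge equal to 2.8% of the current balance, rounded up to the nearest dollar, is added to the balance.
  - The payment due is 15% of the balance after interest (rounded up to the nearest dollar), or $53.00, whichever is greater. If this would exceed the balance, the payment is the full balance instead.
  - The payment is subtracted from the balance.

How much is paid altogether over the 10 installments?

Installment 1: $448.72 +$13.00 interest = $461.72; pay $70.00 → $391.72
Installment 2: $391.72 +$11.00 interest = $402.72; pay $61.00 → $341.72
Installment 3: $341.72 +$10.00 interest = $351.72; pay $53.00 → $298.72
Installment 4: $298.72 +$9.00 interest = $307.72; pay $53.00 → $254.72
Installment 5: $254.72 +$8.00 interest = $262.72; pay $53.00 → $209.72
Installment 6: $209.72 +$6.00 interest = $215.72; pay $53.00 → $162.72
Installment 7: $162.72 +$5.00 interest = $167.72; pay $53.00 → $114.72
Installment 8: $114.72 +$4.00 interest = $118.72; pay $53.00 → $65.72
Installment 9: $65.72 +$2.00 interest = $67.72; pay $53.00 → $14.72
Installment 10: $14.72 +$1.00 interest = $15.72; pay $15.72 → $0.00
Total paid: $517.72

$517.72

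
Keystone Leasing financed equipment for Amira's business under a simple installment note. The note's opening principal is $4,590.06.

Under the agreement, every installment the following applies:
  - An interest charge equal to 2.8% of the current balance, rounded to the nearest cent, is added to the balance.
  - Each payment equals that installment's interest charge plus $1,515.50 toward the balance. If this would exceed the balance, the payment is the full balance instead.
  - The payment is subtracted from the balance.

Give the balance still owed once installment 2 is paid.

$1,559.06

Installment 1: opening $4,590.06; interest $128.52 → $4,718.58; payment $1,644.02; balance $3,074.56
Installment 2: opening $3,074.56; interest $86.09 → $3,160.65; payment $1,601.59; balance $1,559.06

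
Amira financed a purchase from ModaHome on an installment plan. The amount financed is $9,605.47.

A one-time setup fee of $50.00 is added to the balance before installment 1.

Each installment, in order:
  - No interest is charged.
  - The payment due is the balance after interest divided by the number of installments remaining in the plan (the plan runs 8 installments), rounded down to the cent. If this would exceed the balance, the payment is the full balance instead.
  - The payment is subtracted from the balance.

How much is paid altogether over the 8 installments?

Installment 1: $9,655.47 − $1,206.93 → $8,448.54
Installment 2: $8,448.54 − $1,206.93 → $7,241.61
Installment 3: $7,241.61 − $1,206.93 → $6,034.68
Installment 4: $6,034.68 − $1,206.93 → $4,827.75
Installment 5: $4,827.75 − $1,206.93 → $3,620.82
Installment 6: $3,620.82 − $1,206.94 → $2,413.88
Installment 7: $2,413.88 − $1,206.94 → $1,206.94
Installment 8: $1,206.94 − $1,206.94 → $0.00
Total paid: $9,655.47

$9,655.47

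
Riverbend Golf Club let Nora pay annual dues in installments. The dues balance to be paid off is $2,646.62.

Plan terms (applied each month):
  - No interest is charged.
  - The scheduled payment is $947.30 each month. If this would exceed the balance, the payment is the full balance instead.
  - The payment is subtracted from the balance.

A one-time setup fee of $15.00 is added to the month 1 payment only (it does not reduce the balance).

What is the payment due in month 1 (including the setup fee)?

$962.30

Month 1: opening $2,646.62; payment $947.30 (+ $15.00 fee); balance $1,699.32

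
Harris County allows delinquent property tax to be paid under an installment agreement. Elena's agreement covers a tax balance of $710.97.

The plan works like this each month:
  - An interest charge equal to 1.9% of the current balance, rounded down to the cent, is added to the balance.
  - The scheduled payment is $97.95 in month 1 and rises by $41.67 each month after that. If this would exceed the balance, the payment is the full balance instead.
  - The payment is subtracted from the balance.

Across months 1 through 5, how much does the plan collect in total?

$754.14

Month 1: opening $710.97; interest $13.50 → $724.47; payment $97.95; balance $626.52
Month 2: opening $626.52; interest $11.90 → $638.42; payment $139.62; balance $498.80
Month 3: opening $498.80; interest $9.47 → $508.27; payment $181.29; balance $326.98
Month 4: opening $326.98; interest $6.21 → $333.19; payment $222.96; balance $110.23
Month 5: opening $110.23; interest $2.09 → $112.32; payment $112.32; balance $0.00
Total paid: $754.14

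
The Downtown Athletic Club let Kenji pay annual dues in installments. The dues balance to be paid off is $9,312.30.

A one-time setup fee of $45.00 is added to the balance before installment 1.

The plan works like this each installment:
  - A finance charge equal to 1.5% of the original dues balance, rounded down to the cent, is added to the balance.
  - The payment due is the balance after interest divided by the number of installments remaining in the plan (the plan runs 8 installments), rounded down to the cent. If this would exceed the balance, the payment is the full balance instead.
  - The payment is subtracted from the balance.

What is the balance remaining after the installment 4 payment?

Installment 1: opening $9,357.30; interest $139.68 → $9,496.98; payment $1,187.12; balance $8,309.86
Installment 2: opening $8,309.86; interest $139.68 → $8,449.54; payment $1,207.07; balance $7,242.47
Installment 3: opening $7,242.47; interest $139.68 → $7,382.15; payment $1,230.35; balance $6,151.80
Installment 4: opening $6,151.80; interest $139.68 → $6,291.48; payment $1,258.29; balance $5,033.19

$5,033.19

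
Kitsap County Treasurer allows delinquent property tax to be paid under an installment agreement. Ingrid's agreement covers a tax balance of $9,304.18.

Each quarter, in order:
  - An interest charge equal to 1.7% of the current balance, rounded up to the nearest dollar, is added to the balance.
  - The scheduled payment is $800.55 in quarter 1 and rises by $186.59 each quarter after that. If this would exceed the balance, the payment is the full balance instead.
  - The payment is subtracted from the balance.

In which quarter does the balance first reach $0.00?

Quarter 1: opening $9,304.18; interest $159.00 → $9,463.18; payment $800.55; balance $8,662.63
Quarter 2: opening $8,662.63; interest $148.00 → $8,810.63; payment $987.14; balance $7,823.49
Quarter 3: opening $7,823.49; interest $133.00 → $7,956.49; payment $1,173.73; balance $6,782.76
Quarter 4: opening $6,782.76; interest $116.00 → $6,898.76; payment $1,360.32; balance $5,538.44
Quarter 5: opening $5,538.44; interest $95.00 → $5,633.44; payment $1,546.91; balance $4,086.53
Quarter 6: opening $4,086.53; interest $70.00 → $4,156.53; payment $1,733.50; balance $2,423.03
Quarter 7: opening $2,423.03; interest $42.00 → $2,465.03; payment $1,920.09; balance $544.94
Quarter 8: opening $544.94; interest $10.00 → $554.94; payment $554.94; balance $0.00
Balance reaches $0.00 in quarter 8.

8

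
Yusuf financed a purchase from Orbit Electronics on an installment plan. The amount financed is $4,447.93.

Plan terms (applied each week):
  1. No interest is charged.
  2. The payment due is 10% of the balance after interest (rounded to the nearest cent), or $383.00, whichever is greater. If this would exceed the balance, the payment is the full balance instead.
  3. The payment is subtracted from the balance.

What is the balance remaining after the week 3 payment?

$3,219.83

Week 1: opening $4,447.93; payment $444.79; balance $4,003.14
Week 2: opening $4,003.14; payment $400.31; balance $3,602.83
Week 3: opening $3,602.83; payment $383.00; balance $3,219.83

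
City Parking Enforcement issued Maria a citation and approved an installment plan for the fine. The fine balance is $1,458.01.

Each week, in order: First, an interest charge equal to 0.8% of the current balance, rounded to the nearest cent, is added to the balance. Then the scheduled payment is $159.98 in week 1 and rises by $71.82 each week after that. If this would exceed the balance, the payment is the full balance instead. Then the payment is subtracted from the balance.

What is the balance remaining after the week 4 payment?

$424.37

# | Opening | Interest | Payment | End bal
1 | $1,458.01 | $11.66 | $159.98 | $1,309.69
2 | $1,309.69 | $10.48 | $231.80 | $1,088.37
3 | $1,088.37 | $8.71 | $303.62 | $793.46
4 | $793.46 | $6.35 | $375.44 | $424.37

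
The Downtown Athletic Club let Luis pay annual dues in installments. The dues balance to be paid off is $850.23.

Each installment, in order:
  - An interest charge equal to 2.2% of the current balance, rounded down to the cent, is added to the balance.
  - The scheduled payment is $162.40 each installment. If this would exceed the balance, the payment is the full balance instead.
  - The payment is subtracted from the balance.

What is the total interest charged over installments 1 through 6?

$63.37

Installment 1: opening $850.23; interest $18.70 → $868.93; payment $162.40; balance $706.53
Installment 2: opening $706.53; interest $15.54 → $722.07; payment $162.40; balance $559.67
Installment 3: opening $559.67; interest $12.31 → $571.98; payment $162.40; balance $409.58
Installment 4: opening $409.58; interest $9.01 → $418.59; payment $162.40; balance $256.19
Installment 5: opening $256.19; interest $5.63 → $261.82; payment $162.40; balance $99.42
Installment 6: opening $99.42; interest $2.18 → $101.60; payment $101.60; balance $0.00
Total interest: $18.70 + $15.54 + $12.31 + $9.01 + $5.63 + $2.18 = $63.37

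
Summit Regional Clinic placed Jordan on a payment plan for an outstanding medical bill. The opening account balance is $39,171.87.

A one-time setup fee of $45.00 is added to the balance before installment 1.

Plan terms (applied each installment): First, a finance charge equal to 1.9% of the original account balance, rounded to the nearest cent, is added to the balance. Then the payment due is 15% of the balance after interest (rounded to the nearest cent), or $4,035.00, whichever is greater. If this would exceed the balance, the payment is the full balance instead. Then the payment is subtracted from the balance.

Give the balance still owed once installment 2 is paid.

$29,504.55

Installment 1: $39,216.87 +$744.27 interest = $39,961.14; pay $5,994.17 → $33,966.97
Installment 2: $33,966.97 +$744.27 interest = $34,711.24; pay $5,206.69 → $29,504.55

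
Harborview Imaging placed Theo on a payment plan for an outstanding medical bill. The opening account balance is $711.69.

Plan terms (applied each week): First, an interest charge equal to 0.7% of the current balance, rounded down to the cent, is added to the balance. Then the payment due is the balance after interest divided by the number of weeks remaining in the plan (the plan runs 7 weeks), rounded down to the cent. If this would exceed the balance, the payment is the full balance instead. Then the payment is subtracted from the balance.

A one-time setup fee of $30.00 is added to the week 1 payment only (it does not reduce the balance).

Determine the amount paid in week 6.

Week 1: opening $711.69; interest $4.98 → $716.67; payment $102.38 (+ $30.00 fee); balance $614.29
Week 2: opening $614.29; interest $4.30 → $618.59; payment $103.09; balance $515.50
Week 3: opening $515.50; interest $3.60 → $519.10; payment $103.82; balance $415.28
Week 4: opening $415.28; interest $2.90 → $418.18; payment $104.54; balance $313.64
Week 5: opening $313.64; interest $2.19 → $315.83; payment $105.27; balance $210.56
Week 6: opening $210.56; interest $1.47 → $212.03; payment $106.01; balance $106.02

$106.01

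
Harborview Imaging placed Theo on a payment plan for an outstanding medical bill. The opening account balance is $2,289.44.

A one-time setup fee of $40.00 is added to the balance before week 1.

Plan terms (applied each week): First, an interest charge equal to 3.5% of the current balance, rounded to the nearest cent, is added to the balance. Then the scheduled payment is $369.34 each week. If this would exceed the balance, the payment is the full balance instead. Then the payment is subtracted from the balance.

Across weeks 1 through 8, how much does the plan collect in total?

Week 1: opening $2,329.44; interest $81.53 → $2,410.97; payment $369.34; balance $2,041.63
Week 2: opening $2,041.63; interest $71.46 → $2,113.09; payment $369.34; balance $1,743.75
Week 3: opening $1,743.75; interest $61.03 → $1,804.78; payment $369.34; balance $1,435.44
Week 4: opening $1,435.44; interest $50.24 → $1,485.68; payment $369.34; balance $1,116.34
Week 5: opening $1,116.34; interest $39.07 → $1,155.41; payment $369.34; balance $786.07
Week 6: opening $786.07; interest $27.51 → $813.58; payment $369.34; balance $444.24
Week 7: opening $444.24; interest $15.55 → $459.79; payment $369.34; balance $90.45
Week 8: opening $90.45; interest $3.17 → $93.62; payment $93.62; balance $0.00
Total paid: $2,679.00

$2,679.00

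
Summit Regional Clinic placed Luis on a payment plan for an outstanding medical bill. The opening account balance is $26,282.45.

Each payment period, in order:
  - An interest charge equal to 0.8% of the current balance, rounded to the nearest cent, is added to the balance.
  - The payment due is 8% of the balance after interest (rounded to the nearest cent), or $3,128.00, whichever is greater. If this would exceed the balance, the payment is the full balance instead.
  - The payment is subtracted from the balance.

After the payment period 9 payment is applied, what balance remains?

$0.00

Payment period 1: opening $26,282.45; interest $210.26 → $26,492.71; payment $3,128.00; balance $23,364.71
Payment period 2: opening $23,364.71; interest $186.92 → $23,551.63; payment $3,128.00; balance $20,423.63
Payment period 3: opening $20,423.63; interest $163.39 → $20,587.02; payment $3,128.00; balance $17,459.02
Payment period 4: opening $17,459.02; interest $139.67 → $17,598.69; payment $3,128.00; balance $14,470.69
Payment period 5: opening $14,470.69; interest $115.77 → $14,586.46; payment $3,128.00; balance $11,458.46
Payment period 6: opening $11,458.46; interest $91.67 → $11,550.13; payment $3,128.00; balance $8,422.13
Payment period 7: opening $8,422.13; interest $67.38 → $8,489.51; payment $3,128.00; balance $5,361.51
Payment period 8: opening $5,361.51; interest $42.89 → $5,404.40; payment $3,128.00; balance $2,276.40
Payment period 9: opening $2,276.40; interest $18.21 → $2,294.61; payment $2,294.61; balance $0.00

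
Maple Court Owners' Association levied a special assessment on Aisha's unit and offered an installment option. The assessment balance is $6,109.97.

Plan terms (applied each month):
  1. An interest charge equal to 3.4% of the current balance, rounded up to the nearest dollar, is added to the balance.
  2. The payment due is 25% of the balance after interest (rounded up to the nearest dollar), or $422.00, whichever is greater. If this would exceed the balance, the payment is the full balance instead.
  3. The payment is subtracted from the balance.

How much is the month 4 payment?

Month 1: opening $6,109.97; interest $208.00 → $6,317.97; payment $1,580.00; balance $4,737.97
Month 2: opening $4,737.97; interest $162.00 → $4,899.97; payment $1,225.00; balance $3,674.97
Month 3: opening $3,674.97; interest $125.00 → $3,799.97; payment $950.00; balance $2,849.97
Month 4: opening $2,849.97; interest $97.00 → $2,946.97; payment $737.00; balance $2,209.97

$737.00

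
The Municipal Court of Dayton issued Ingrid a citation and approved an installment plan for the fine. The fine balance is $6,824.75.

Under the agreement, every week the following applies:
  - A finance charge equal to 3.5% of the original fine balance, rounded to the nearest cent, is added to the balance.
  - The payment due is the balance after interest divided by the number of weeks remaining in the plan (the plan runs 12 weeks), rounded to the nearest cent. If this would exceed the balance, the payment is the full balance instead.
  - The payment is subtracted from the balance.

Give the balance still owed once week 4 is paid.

$5,286.22

Week 1: $6,824.75 +$238.87 interest = $7,063.62; pay $588.64 → $6,474.98
Week 2: $6,474.98 +$238.87 interest = $6,713.85; pay $610.35 → $6,103.50
Week 3: $6,103.50 +$238.87 interest = $6,342.37; pay $634.24 → $5,708.13
Week 4: $5,708.13 +$238.87 interest = $5,947.00; pay $660.78 → $5,286.22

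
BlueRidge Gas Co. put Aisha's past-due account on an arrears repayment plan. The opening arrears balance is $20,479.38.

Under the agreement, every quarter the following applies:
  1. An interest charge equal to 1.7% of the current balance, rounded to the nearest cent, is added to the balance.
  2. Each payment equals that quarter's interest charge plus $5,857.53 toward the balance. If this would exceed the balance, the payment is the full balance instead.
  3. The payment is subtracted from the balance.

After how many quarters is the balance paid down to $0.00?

Quarter 1: opening $20,479.38; interest $348.15 → $20,827.53; payment $6,205.68; balance $14,621.85
Quarter 2: opening $14,621.85; interest $248.57 → $14,870.42; payment $6,106.10; balance $8,764.32
Quarter 3: opening $8,764.32; interest $148.99 → $8,913.31; payment $6,006.52; balance $2,906.79
Quarter 4: opening $2,906.79; interest $49.42 → $2,956.21; payment $2,956.21; balance $0.00
Balance reaches $0.00 in quarter 4.

4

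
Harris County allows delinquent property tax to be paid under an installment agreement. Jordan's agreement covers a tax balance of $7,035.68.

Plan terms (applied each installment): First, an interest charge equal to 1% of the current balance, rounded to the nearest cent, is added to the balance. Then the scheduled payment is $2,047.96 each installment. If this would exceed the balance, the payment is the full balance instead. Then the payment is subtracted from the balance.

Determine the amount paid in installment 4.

Installment 1: $7,035.68 +$70.36 interest = $7,106.04; pay $2,047.96 → $5,058.08
Installment 2: $5,058.08 +$50.58 interest = $5,108.66; pay $2,047.96 → $3,060.70
Installment 3: $3,060.70 +$30.61 interest = $3,091.31; pay $2,047.96 → $1,043.35
Installment 4: $1,043.35 +$10.43 interest = $1,053.78; pay $1,053.78 → $0.00

$1,053.78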